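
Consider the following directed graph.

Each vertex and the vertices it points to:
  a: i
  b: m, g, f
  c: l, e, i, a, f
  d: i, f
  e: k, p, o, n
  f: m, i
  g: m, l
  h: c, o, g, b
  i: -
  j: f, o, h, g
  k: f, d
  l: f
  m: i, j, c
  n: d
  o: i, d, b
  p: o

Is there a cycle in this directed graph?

Yes

DFS with white/gray/black marking, starting from n:
n gray
  d gray
    i gray
    i black
    f gray
      m gray
        m→i: i black — skip
        j gray
          j→f: f is gray → back edge
Back edge found, so a cycle exists: f → m → j → f.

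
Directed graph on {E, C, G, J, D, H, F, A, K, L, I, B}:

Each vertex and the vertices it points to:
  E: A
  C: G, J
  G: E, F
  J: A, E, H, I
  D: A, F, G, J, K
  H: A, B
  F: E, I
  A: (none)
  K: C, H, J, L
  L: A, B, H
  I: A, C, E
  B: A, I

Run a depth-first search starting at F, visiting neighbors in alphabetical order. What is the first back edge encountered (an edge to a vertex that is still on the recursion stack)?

DFS from F (visiting neighbors in alphabetical order); mark gray on enter, black on exit:
F gray
  E gray
    A gray
    A black
  E black
  I gray
    I→A: A black — skip
    C gray
      G gray
        G→E: E black — skip
        G→F: F is gray → back edge
First back edge: G → F.

G->F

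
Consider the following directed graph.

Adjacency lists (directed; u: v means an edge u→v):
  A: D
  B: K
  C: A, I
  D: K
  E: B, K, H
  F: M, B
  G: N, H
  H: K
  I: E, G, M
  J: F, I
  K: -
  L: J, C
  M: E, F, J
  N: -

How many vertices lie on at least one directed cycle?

A vertex is on a directed cycle iff it belongs to a strongly connected component of size ≥ 2 (or has a self-loop).
The vertices on cycles are {F, I, J, M} — 4 in total.

4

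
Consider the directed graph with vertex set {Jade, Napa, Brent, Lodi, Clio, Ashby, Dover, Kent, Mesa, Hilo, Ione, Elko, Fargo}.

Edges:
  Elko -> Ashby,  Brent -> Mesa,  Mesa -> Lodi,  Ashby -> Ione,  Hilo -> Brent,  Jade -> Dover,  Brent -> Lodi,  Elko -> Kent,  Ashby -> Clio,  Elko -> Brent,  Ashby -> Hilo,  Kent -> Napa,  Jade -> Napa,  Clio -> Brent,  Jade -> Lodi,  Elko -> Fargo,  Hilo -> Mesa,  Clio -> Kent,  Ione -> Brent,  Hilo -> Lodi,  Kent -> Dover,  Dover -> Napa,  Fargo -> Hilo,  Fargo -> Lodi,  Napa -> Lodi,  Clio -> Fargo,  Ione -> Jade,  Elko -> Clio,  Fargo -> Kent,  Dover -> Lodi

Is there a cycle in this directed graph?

DFS with white/gray/black marking, starting from Hilo:
Hilo gray
  Brent gray
    Lodi gray
    Lodi black
    Mesa gray
      Mesa→Lodi: Lodi black — skip
    Mesa black
  Brent black
  Hilo→Mesa: Mesa black — skip
  Hilo→Lodi: Lodi black — skip
Hilo black
Jade gray
  Napa gray
    Napa→Lodi: Lodi black — skip
  Napa black
  Jade→Lodi: Lodi black — skip
  Dover gray
    Dover→Napa: Napa black — skip
    Dover→Lodi: Lodi black — skip
  Dover black
Jade black
Clio gray
  Kent gray
    Kent→Dover: Dover black — skip
    Kent→Napa: Napa black — skip
  Kent black
  Clio→Brent: Brent black — skip
  Fargo gray
    Fargo→Lodi: Lodi black — skip
    Fargo→Hilo: Hilo black — skip
    Fargo→Kent: Kent black — skip
  Fargo black
Clio black
Ashby gray
  Ashby→Hilo: Hilo black — skip
  Ashby→Clio: Clio black — skip
  Ione gray
    Ione→Jade: Jade black — skip
    Ione→Brent: Brent black — skip
  Ione black
Ashby black
Elko gray
  Elko→Fargo: Fargo black — skip
  Elko→Brent: Brent black — skip
  Elko→Ashby: Ashby black — skip
  Elko→Clio: Clio black — skip
  Elko→Kent: Kent black — skip
Elko black
Every edge goes to a white or black vertex — no back edge, so the graph is acyclic.

No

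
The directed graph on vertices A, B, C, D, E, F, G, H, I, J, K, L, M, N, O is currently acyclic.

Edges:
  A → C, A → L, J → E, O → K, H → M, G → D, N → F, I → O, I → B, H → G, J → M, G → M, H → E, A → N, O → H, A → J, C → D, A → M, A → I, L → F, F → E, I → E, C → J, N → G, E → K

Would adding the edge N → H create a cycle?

Adding N→H creates a cycle iff H can already reach N.
Explore from H: no path reaches N. The graph stays acyclic.

No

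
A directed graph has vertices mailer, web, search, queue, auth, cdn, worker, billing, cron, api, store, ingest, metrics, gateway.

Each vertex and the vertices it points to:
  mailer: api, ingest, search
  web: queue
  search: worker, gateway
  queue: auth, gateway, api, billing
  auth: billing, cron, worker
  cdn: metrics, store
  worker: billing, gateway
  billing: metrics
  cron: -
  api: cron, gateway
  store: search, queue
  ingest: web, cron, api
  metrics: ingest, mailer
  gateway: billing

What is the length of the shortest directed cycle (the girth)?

5

For each vertex v, BFS finds the shortest path from v back to v.
The shortest such closed walk is metrics → ingest → api → gateway → billing → metrics, length 5.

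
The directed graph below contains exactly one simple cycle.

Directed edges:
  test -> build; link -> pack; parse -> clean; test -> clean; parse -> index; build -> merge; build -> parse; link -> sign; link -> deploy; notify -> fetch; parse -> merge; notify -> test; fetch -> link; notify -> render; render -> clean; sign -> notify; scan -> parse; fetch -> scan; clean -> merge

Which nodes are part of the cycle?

link, sign, fetch, notify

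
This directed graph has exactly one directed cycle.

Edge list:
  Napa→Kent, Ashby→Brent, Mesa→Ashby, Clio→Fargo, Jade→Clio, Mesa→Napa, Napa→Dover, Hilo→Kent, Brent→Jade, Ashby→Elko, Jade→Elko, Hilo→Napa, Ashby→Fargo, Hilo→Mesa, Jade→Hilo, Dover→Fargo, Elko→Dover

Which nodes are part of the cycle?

Hilo, Jade, Mesa, Ashby, Brent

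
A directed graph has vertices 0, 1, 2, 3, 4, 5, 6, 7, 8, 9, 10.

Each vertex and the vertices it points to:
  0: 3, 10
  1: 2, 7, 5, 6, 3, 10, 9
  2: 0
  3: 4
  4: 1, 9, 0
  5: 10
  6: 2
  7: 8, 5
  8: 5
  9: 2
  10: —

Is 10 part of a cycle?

No

10 lies on a cycle iff there is a path from 10 back to itself.
Exploring from 10, it never reaches itself; equivalently, its strongly connected component is a singleton.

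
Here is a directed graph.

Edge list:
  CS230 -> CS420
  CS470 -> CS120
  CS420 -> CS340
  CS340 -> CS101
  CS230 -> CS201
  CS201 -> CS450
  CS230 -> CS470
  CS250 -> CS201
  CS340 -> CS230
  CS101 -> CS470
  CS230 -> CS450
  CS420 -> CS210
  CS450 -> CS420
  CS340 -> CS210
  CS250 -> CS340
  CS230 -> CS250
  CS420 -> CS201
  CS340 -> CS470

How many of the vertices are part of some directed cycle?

A vertex is on a directed cycle iff it belongs to a strongly connected component of size ≥ 2 (or has a self-loop).
The vertices on cycles are {CS201, CS230, CS250, CS340, CS420, CS450} — 6 in total.

6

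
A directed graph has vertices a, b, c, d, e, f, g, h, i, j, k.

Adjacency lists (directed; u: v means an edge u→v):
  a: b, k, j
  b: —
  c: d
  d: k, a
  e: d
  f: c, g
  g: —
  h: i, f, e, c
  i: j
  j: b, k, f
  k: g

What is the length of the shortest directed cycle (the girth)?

5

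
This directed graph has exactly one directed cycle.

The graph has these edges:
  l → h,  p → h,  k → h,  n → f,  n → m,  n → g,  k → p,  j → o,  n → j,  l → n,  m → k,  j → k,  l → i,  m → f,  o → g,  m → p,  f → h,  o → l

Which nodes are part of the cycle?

DFS with gray/black marking from l:
l gray
  h gray
  h black
  i gray
  i black
  n gray
    g gray
    g black
    m gray
      p gray
        p→h: h black — skip
      p black
      f gray
        f→h: h black — skip
      f black
      k gray
        k→h: h black — skip
        k→p: p black — skip
      k black
    m black
    j gray
      o gray
        o→g: g black — skip
        o→l: l is gray → back edge
Back edge closes the cycle l → n → j → o → l; its vertices are {j, l, n, o}.

j, l, n, o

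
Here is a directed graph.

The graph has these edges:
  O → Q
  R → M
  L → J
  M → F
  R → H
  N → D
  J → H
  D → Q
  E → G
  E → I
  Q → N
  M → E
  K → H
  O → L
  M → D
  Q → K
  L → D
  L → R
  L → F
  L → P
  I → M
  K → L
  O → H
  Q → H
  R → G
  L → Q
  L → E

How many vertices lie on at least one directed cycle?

9

A vertex is on a directed cycle iff it belongs to a strongly connected component of size ≥ 2 (or has a self-loop).
The vertices on cycles are {D, E, I, K, L, M, N, Q, R} — 9 in total.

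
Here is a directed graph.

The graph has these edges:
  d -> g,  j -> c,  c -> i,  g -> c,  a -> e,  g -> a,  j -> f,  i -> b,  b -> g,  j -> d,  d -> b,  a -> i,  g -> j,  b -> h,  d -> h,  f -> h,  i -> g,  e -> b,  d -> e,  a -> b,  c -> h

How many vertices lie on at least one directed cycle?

8

A vertex is on a directed cycle iff it belongs to a strongly connected component of size ≥ 2 (or has a self-loop).
The vertices on cycles are {a, b, c, d, e, g, i, j} — 8 in total.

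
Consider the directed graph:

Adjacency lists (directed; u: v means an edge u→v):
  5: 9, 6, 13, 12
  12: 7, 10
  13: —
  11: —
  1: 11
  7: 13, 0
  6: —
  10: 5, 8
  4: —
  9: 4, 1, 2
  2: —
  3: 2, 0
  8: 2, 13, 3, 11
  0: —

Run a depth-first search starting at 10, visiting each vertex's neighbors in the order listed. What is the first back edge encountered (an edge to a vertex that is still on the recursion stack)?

12→10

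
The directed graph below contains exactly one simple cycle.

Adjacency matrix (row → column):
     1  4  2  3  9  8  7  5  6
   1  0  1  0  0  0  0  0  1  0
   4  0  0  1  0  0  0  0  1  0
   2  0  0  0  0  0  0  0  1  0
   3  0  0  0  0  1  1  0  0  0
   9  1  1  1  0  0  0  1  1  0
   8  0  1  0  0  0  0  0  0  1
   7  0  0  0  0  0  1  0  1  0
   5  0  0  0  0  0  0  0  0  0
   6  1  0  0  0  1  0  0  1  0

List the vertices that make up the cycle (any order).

6, 7, 8, 9

DFS with gray/black marking from 8:
8 gray
  4 gray
    2 gray
      5 gray
      5 black
    2 black
    4→5: 5 black — skip
  4 black
  6 gray
    1 gray
      1→5: 5 black — skip
      1→4: 4 black — skip
    1 black
    9 gray
      9→2: 2 black — skip
      9→5: 5 black — skip
      7 gray
        7→5: 5 black — skip
        7→8: 8 is gray → back edge
Back edge closes the cycle 8 → 6 → 9 → 7 → 8; its vertices are {6, 7, 8, 9}.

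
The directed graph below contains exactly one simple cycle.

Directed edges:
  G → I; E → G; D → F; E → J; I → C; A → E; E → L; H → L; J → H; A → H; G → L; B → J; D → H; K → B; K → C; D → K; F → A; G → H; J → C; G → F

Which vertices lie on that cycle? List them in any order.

A, E, F, G

DFS with gray/black marking from F:
F gray
  A gray
    H gray
      L gray
      L black
    H black
    E gray
      E→L: L black — skip
      G gray
        G→H: H black — skip
        G→F: F is gray → back edge
Back edge closes the cycle F → A → E → G → F; its vertices are {A, E, F, G}.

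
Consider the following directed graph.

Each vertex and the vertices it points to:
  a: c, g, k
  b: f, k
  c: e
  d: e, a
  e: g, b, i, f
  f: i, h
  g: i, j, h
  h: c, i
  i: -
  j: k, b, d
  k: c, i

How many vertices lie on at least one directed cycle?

10

A vertex is on a directed cycle iff it belongs to a strongly connected component of size ≥ 2 (or has a self-loop).
The vertices on cycles are {a, b, c, d, e, f, g, h, j, k} — 10 in total.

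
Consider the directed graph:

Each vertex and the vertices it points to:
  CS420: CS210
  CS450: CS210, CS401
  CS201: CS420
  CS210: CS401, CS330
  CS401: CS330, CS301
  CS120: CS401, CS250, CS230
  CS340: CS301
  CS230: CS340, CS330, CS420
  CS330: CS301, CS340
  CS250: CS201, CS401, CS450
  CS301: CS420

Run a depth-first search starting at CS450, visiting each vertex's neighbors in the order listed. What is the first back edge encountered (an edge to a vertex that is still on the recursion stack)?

CS420->CS210

DFS from CS450 (visiting each vertex's neighbors in the order listed); mark gray on enter, black on exit:
CS450 gray
  CS210 gray
    CS401 gray
      CS330 gray
        CS301 gray
          CS420 gray
            CS420→CS210: CS210 is gray → back edge
First back edge: CS420 → CS210.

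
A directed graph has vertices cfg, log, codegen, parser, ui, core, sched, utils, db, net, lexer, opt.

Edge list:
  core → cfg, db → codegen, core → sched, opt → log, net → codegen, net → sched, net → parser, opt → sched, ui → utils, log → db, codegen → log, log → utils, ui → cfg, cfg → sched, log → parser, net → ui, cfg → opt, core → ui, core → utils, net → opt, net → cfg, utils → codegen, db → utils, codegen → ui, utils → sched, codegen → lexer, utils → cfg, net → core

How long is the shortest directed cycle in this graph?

For each vertex v, BFS finds the shortest path from v back to v.
The shortest such closed walk is codegen → ui → utils → codegen, length 3.

3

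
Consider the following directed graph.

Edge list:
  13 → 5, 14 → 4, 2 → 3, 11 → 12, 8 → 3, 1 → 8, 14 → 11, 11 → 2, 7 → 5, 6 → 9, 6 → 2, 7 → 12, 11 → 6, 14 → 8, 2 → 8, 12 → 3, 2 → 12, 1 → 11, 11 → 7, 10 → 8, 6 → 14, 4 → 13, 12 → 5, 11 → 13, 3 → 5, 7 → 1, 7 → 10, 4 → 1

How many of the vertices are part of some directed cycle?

A vertex is on a directed cycle iff it belongs to a strongly connected component of size ≥ 2 (or has a self-loop).
The vertices on cycles are {1, 4, 6, 7, 11, 14} — 6 in total.

6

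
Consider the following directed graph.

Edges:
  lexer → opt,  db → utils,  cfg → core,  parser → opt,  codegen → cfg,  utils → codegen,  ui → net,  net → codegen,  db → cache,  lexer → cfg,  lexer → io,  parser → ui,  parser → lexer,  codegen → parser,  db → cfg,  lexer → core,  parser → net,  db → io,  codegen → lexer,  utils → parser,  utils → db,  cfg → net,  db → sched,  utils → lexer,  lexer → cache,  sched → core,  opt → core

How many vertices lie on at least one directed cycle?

8

A vertex is on a directed cycle iff it belongs to a strongly connected component of size ≥ 2 (or has a self-loop).
The vertices on cycles are {db, ui, cfg, net, lexer, utils, parser, codegen} — 8 in total.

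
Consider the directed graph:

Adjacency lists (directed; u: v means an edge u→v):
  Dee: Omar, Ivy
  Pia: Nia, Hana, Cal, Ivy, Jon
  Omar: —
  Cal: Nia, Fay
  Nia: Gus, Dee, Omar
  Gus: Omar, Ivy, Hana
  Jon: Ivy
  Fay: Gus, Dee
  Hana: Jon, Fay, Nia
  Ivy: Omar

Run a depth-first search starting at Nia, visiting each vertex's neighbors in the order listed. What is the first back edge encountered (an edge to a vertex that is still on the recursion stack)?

DFS from Nia (visiting each vertex's neighbors in the order listed); mark gray on enter, black on exit:
Nia gray
  Gus gray
    Omar gray
    Omar black
    Ivy gray
      Ivy→Omar: Omar black — skip
    Ivy black
    Hana gray
      Jon gray
        Jon→Ivy: Ivy black — skip
      Jon black
      Fay gray
        Fay→Gus: Gus is gray → back edge
First back edge: Fay → Gus.

Fay→Gus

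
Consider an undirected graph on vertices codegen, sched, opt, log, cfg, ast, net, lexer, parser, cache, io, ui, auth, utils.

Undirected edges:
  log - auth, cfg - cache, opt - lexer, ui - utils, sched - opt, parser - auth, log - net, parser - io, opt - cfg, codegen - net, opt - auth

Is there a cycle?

DFS, tracking each vertex's parent; an edge to a visited non-parent vertex closes a cycle.
Start from ast:
visit ast (parent –)
visit codegen (parent –)
  visit net (parent codegen)
    visit log (parent net)
      visit auth (parent log)
        auth–log: parent, skip
        visit opt (parent auth)
          visit sched (parent opt)
            sched–opt: parent, skip
          visit lexer (parent opt)
            lexer–opt: parent, skip
          visit cfg (parent opt)
            visit cache (parent cfg)
              cache–cfg: parent, skip
            cfg–opt: parent, skip
          opt–auth: parent, skip
        visit parser (parent auth)
          parser–auth: parent, skip
          visit io (parent parser)
            io–parser: parent, skip
      log–net: parent, skip
    net–codegen: parent, skip
visit ui (parent –)
  visit utils (parent ui)
    utils–ui: parent, skip
No non-parent visited neighbor found — the graph is a forest.

No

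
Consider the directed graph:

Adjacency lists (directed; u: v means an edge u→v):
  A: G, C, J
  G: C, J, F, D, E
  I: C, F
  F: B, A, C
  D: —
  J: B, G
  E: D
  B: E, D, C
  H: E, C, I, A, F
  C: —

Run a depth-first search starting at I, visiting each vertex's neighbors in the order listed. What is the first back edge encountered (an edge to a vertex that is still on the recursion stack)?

J→G

DFS from I (visiting each vertex's neighbors in the order listed); mark gray on enter, black on exit:
I gray
  C gray
  C black
  F gray
    B gray
      E gray
        D gray
        D black
      E black
      B→D: D black — skip
      B→C: C black — skip
    B black
    A gray
      G gray
        G→C: C black — skip
        J gray
          J→B: B black — skip
          J→G: G is gray → back edge
First back edge: J → G.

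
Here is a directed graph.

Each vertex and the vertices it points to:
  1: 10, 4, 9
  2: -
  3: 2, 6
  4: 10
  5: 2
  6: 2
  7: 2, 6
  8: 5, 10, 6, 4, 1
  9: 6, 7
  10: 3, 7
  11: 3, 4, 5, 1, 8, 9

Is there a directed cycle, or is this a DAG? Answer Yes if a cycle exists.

No

DFS with white/gray/black marking, starting from 2:
2 gray
2 black
1 gray
  10 gray
    3 gray
      3→2: 2 black — skip
      6 gray
        6→2: 2 black — skip
      6 black
    3 black
    7 gray
      7→2: 2 black — skip
      7→6: 6 black — skip
    7 black
  10 black
  4 gray
    4→10: 10 black — skip
  4 black
  9 gray
    9→6: 6 black — skip
    9→7: 7 black — skip
  9 black
1 black
5 gray
  5→2: 2 black — skip
5 black
8 gray
  8→5: 5 black — skip
  8→10: 10 black — skip
  8→6: 6 black — skip
  8→4: 4 black — skip
  8→1: 1 black — skip
8 black
11 gray
  11→3: 3 black — skip
  11→4: 4 black — skip
  11→5: 5 black — skip
  11→1: 1 black — skip
  11→8: 8 black — skip
  11→9: 9 black — skip
11 black
Every edge goes to a white or black vertex — no back edge, so the graph is acyclic.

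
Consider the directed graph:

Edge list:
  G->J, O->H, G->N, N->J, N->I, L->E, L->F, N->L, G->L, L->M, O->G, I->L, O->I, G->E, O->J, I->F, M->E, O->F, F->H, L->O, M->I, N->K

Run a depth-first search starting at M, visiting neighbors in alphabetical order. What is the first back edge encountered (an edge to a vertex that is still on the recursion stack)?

L→M

DFS from M (visiting neighbors in alphabetical order); mark gray on enter, black on exit:
M gray
  E gray
  E black
  I gray
    F gray
      H gray
      H black
    F black
    L gray
      L→E: E black — skip
      L→F: F black — skip
      L→M: M is gray → back edge
First back edge: L → M.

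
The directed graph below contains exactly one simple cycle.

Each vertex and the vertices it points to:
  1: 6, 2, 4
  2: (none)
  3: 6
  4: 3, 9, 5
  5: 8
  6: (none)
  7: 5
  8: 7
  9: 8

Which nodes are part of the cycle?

DFS with gray/black marking from 8:
8 gray
  7 gray
    5 gray
      5→8: 8 is gray → back edge
Back edge closes the cycle 8 → 7 → 5 → 8; its vertices are {5, 7, 8}.

5, 7, 8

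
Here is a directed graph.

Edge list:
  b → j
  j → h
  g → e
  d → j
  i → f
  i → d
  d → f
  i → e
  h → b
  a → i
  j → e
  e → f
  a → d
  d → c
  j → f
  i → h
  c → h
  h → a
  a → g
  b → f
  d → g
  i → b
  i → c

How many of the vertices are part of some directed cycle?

7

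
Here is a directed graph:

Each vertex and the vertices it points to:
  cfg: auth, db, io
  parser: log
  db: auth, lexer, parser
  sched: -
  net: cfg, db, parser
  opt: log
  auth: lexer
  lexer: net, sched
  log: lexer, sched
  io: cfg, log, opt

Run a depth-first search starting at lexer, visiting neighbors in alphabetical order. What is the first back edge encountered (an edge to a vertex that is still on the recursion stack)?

DFS from lexer (visiting neighbors in alphabetical order); mark gray on enter, black on exit:
lexer gray
  net gray
    cfg gray
      auth gray
        auth→lexer: lexer is gray → back edge
First back edge: auth → lexer.

auth->lexer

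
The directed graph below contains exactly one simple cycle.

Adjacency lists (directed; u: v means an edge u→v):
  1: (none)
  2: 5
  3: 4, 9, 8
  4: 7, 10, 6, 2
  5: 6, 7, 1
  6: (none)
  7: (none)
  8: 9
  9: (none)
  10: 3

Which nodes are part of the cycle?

3, 4, 10

DFS with gray/black marking from 3:
3 gray
  4 gray
    7 gray
    7 black
    10 gray
      10→3: 3 is gray → back edge
Back edge closes the cycle 3 → 4 → 10 → 3; its vertices are {3, 4, 10}.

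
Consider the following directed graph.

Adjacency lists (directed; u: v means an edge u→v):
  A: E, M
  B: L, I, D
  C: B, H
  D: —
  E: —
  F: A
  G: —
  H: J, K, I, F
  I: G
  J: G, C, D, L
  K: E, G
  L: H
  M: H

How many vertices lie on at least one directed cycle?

A vertex is on a directed cycle iff it belongs to a strongly connected component of size ≥ 2 (or has a self-loop).
The vertices on cycles are {A, B, C, F, H, J, L, M} — 8 in total.

8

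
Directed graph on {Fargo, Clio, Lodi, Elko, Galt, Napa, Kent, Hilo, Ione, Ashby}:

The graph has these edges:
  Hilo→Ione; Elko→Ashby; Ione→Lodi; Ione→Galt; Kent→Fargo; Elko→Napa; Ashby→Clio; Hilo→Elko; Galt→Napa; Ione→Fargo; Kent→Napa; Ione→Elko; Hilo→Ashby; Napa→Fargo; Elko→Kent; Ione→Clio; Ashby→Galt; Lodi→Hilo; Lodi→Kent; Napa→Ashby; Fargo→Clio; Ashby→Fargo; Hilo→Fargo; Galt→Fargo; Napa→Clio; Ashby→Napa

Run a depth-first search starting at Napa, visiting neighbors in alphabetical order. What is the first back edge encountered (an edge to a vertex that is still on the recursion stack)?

DFS from Napa (visiting neighbors in alphabetical order); mark gray on enter, black on exit:
Napa gray
  Ashby gray
    Clio gray
    Clio black
    Fargo gray
      Fargo→Clio: Clio black — skip
    Fargo black
    Galt gray
      Galt→Fargo: Fargo black — skip
      Galt→Napa: Napa is gray → back edge
First back edge: Galt → Napa.

Galt→Napa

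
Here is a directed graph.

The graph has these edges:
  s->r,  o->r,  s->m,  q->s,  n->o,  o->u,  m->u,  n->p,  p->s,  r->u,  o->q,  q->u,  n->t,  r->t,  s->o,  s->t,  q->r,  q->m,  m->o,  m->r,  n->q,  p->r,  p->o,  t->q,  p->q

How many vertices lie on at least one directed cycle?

6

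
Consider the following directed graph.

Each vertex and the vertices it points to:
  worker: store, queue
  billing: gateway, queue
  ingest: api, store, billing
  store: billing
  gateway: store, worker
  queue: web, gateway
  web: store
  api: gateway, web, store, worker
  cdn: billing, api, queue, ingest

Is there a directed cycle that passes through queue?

queue is on a cycle iff queue can reach itself via ≥1 edge.
queue → gateway → worker → queue — yes.

Yes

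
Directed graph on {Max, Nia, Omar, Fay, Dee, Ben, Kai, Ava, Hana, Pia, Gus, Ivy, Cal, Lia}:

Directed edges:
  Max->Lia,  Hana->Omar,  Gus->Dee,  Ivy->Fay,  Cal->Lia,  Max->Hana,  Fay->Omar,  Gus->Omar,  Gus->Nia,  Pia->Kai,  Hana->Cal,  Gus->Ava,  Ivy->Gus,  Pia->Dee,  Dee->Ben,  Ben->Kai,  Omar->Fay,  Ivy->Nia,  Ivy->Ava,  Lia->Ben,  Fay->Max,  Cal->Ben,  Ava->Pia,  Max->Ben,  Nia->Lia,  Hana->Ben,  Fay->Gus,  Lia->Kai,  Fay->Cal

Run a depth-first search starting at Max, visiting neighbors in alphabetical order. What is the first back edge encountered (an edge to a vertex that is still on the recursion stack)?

DFS from Max (visiting neighbors in alphabetical order); mark gray on enter, black on exit:
Max gray
  Ben gray
    Kai gray
    Kai black
  Ben black
  Hana gray
    Hana→Ben: Ben black — skip
    Cal gray
      Cal→Ben: Ben black — skip
      Lia gray
        Lia→Ben: Ben black — skip
        Lia→Kai: Kai black — skip
      Lia black
    Cal black
    Omar gray
      Fay gray
        Fay→Cal: Cal black — skip
        Gus gray
          Ava gray
            Pia gray
              Dee gray
                Dee→Ben: Ben black — skip
              Dee black
              Pia→Kai: Kai black — skip
            Pia black
          Ava black
          Gus→Dee: Dee black — skip
          Nia gray
            Nia→Lia: Lia black — skip
          Nia black
          Gus→Omar: Omar is gray → back edge
First back edge: Gus → Omar.

Gus->Omar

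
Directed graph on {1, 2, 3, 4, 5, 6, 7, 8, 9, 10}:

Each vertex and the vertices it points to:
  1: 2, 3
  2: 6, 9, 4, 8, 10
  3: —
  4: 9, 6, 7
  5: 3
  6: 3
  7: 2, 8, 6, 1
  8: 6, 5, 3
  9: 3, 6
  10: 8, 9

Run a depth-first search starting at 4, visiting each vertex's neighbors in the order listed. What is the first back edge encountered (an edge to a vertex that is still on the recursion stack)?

DFS from 4 (visiting each vertex's neighbors in the order listed); mark gray on enter, black on exit:
4 gray
  9 gray
    3 gray
    3 black
    6 gray
      6→3: 3 black — skip
    6 black
  9 black
  4→6: 6 black — skip
  7 gray
    2 gray
      2→6: 6 black — skip
      2→9: 9 black — skip
      2→4: 4 is gray → back edge
First back edge: 2 → 4.

2→4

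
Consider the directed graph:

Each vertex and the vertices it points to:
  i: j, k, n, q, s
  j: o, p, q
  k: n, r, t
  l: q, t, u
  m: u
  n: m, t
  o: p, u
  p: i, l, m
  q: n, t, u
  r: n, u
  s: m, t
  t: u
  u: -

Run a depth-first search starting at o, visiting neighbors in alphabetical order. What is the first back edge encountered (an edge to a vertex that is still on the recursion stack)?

j→o

DFS from o (visiting neighbors in alphabetical order); mark gray on enter, black on exit:
o gray
  p gray
    i gray
      j gray
        j→o: o is gray → back edge
First back edge: j → o.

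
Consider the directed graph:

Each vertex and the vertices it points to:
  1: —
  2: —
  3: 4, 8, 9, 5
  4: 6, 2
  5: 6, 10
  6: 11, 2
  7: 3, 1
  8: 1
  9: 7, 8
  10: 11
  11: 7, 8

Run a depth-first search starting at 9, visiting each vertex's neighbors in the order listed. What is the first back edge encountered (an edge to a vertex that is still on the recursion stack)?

11->7

DFS from 9 (visiting each vertex's neighbors in the order listed); mark gray on enter, black on exit:
9 gray
  7 gray
    3 gray
      4 gray
        6 gray
          11 gray
            11→7: 7 is gray → back edge
First back edge: 11 → 7.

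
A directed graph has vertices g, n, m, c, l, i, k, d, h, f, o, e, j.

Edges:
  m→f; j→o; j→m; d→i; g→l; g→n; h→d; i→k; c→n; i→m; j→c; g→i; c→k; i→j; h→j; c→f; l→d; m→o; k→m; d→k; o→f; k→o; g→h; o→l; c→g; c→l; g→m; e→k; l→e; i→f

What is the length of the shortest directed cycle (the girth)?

4

For each vertex v, BFS finds the shortest path from v back to v.
The shortest such closed walk is c → g → i → j → c, length 4.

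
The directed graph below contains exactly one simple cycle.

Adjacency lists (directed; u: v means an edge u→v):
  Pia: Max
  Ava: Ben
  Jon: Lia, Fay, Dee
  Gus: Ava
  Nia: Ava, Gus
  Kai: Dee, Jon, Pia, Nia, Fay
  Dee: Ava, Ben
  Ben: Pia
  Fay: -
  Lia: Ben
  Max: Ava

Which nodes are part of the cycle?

Ava, Ben, Max, Pia

DFS with gray/black marking from Pia:
Pia gray
  Max gray
    Ava gray
      Ben gray
        Ben→Pia: Pia is gray → back edge
Back edge closes the cycle Pia → Max → Ava → Ben → Pia; its vertices are {Ava, Ben, Max, Pia}.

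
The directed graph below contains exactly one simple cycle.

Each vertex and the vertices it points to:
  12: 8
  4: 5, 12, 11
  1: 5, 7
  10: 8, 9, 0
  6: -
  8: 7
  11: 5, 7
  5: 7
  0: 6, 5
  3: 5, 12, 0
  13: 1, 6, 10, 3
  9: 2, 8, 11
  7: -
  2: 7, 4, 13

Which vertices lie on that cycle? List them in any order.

2, 9, 10, 13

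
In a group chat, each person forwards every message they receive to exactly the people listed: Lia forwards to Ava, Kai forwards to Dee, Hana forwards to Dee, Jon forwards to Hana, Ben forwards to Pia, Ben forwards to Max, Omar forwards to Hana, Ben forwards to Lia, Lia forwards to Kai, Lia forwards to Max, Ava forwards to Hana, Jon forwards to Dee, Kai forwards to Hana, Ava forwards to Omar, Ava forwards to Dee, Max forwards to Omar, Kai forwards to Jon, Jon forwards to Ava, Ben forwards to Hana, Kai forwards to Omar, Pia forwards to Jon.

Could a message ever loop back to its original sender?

DFS with white/gray/black marking, starting from Max:
Max gray
  Omar gray
    Hana gray
      Dee gray
      Dee black
    Hana black
  Omar black
Max black
Jon gray
  Jon→Hana: Hana black — skip
  Jon→Dee: Dee black — skip
  Ava gray
    Ava→Hana: Hana black — skip
    Ava→Dee: Dee black — skip
    Ava→Omar: Omar black — skip
  Ava black
Jon black
Lia gray
  Lia→Ava: Ava black — skip
  Lia→Max: Max black — skip
  Kai gray
    Kai→Omar: Omar black — skip
    Kai→Hana: Hana black — skip
    Kai→Jon: Jon black — skip
    Kai→Dee: Dee black — skip
  Kai black
Lia black
Ben gray
  Ben→Max: Max black — skip
  Pia gray
    Pia→Jon: Jon black — skip
  Pia black
  Ben→Hana: Hana black — skip
  Ben→Lia: Lia black — skip
Ben black
Every edge goes to a white or black vertex — no back edge, so the graph is acyclic.

No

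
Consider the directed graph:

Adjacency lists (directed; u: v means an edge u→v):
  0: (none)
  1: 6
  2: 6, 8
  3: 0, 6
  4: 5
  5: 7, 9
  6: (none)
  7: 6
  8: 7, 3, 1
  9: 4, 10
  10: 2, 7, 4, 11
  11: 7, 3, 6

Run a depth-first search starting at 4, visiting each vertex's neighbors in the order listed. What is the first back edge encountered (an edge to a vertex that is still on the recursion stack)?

9→4

DFS from 4 (visiting each vertex's neighbors in the order listed); mark gray on enter, black on exit:
4 gray
  5 gray
    7 gray
      6 gray
      6 black
    7 black
    9 gray
      9→4: 4 is gray → back edge
First back edge: 9 → 4.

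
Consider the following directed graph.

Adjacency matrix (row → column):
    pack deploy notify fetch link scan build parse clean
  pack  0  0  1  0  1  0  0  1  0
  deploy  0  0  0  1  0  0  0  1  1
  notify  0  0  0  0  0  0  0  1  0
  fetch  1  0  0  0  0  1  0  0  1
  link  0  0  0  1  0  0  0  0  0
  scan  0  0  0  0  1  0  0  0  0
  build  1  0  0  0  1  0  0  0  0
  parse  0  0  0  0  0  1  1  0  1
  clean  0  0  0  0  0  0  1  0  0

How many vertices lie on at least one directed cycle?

A vertex is on a directed cycle iff it belongs to a strongly connected component of size ≥ 2 (or has a self-loop).
The vertices on cycles are {link, pack, scan, build, clean, fetch, parse, notify} — 8 in total.

8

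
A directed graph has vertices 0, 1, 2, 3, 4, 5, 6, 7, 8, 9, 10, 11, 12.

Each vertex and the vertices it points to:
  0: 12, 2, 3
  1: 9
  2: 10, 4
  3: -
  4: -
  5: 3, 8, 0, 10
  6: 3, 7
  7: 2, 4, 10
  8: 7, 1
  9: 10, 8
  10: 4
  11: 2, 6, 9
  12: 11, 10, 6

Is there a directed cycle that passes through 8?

Yes

8 is on a cycle iff 8 can reach itself via ≥1 edge.
8 → 1 → 9 → 8 — yes.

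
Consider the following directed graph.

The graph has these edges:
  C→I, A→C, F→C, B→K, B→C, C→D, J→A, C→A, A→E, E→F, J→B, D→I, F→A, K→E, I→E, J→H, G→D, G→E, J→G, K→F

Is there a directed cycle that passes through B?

No

B lies on a cycle iff there is a path from B back to itself.
Exploring from B, it never reaches itself; equivalently, its strongly connected component is a singleton.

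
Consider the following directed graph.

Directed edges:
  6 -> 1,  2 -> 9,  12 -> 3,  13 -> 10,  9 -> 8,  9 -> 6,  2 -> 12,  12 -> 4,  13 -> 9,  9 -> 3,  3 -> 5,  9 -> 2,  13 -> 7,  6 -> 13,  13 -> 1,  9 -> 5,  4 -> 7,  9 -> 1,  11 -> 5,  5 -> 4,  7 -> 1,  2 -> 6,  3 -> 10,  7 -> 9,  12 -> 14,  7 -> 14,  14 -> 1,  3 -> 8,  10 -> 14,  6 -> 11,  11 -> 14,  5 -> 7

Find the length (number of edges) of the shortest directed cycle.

2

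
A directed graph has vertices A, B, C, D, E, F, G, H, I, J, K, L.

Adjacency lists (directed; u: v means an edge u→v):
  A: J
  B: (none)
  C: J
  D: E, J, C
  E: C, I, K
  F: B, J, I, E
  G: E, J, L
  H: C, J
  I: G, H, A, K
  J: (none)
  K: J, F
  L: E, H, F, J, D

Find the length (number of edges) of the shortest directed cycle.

3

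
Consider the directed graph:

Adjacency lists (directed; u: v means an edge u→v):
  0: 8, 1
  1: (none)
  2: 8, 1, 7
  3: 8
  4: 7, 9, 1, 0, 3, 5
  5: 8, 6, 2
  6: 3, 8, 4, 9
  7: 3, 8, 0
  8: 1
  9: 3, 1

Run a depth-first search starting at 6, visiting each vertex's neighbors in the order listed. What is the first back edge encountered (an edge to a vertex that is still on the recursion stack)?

DFS from 6 (visiting each vertex's neighbors in the order listed); mark gray on enter, black on exit:
6 gray
  3 gray
    8 gray
      1 gray
      1 black
    8 black
  3 black
  6→8: 8 black — skip
  4 gray
    7 gray
      7→3: 3 black — skip
      7→8: 8 black — skip
      0 gray
        0→8: 8 black — skip
        0→1: 1 black — skip
      0 black
    7 black
    9 gray
      9→3: 3 black — skip
      9→1: 1 black — skip
    9 black
    4→1: 1 black — skip
    4→0: 0 black — skip
    4→3: 3 black — skip
    5 gray
      5→8: 8 black — skip
      5→6: 6 is gray → back edge
First back edge: 5 → 6.

5->6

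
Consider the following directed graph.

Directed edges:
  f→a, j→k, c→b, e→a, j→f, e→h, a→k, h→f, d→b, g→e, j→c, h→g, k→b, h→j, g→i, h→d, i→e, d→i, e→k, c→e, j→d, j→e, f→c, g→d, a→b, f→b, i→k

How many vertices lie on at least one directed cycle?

A vertex is on a directed cycle iff it belongs to a strongly connected component of size ≥ 2 (or has a self-loop).
The vertices on cycles are {c, d, e, f, g, h, i, j} — 8 in total.

8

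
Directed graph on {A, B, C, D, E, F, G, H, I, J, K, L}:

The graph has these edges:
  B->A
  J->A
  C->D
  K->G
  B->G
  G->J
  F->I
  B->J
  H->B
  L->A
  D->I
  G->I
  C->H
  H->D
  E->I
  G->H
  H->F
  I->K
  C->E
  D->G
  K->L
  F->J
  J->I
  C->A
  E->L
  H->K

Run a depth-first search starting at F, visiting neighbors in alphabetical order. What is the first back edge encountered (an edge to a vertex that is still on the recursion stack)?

B→G

DFS from F (visiting neighbors in alphabetical order); mark gray on enter, black on exit:
F gray
  I gray
    K gray
      G gray
        H gray
          B gray
            A gray
            A black
            B→G: G is gray → back edge
First back edge: B → G.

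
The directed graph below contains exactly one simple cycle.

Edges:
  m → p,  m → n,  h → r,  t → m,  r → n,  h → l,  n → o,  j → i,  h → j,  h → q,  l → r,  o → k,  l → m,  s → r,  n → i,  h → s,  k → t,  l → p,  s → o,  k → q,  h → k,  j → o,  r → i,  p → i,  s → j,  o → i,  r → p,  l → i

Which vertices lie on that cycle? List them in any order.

DFS with gray/black marking from k:
k gray
  t gray
    m gray
      n gray
        i gray
        i black
        o gray
          o→i: i black — skip
          o→k: k is gray → back edge
Back edge closes the cycle k → t → m → n → o → k; its vertices are {k, m, n, o, t}.

k, m, n, o, t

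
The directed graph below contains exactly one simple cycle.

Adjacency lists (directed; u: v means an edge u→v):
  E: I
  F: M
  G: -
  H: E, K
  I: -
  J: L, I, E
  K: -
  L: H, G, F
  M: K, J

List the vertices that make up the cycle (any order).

DFS with gray/black marking from L:
L gray
  H gray
    E gray
      I gray
      I black
    E black
    K gray
    K black
  H black
  G gray
  G black
  F gray
    M gray
      M→K: K black — skip
      J gray
        J→L: L is gray → back edge
Back edge closes the cycle L → F → M → J → L; its vertices are {F, J, L, M}.

F, J, L, M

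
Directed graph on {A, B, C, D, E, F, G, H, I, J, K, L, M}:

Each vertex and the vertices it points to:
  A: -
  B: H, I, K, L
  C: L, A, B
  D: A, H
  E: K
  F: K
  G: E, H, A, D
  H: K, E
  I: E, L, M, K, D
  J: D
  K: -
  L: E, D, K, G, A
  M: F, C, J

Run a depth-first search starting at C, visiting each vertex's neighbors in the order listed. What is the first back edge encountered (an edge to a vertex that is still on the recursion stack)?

DFS from C (visiting each vertex's neighbors in the order listed); mark gray on enter, black on exit:
C gray
  L gray
    E gray
      K gray
      K black
    E black
    D gray
      A gray
      A black
      H gray
        H→K: K black — skip
        H→E: E black — skip
      H black
    D black
    L→K: K black — skip
    G gray
      G→E: E black — skip
      G→H: H black — skip
      G→A: A black — skip
      G→D: D black — skip
    G black
    L→A: A black — skip
  L black
  C→A: A black — skip
  B gray
    B→H: H black — skip
    I gray
      I→E: E black — skip
      I→L: L black — skip
      M gray
        F gray
          F→K: K black — skip
        F black
        M→C: C is gray → back edge
First back edge: M → C.

M→C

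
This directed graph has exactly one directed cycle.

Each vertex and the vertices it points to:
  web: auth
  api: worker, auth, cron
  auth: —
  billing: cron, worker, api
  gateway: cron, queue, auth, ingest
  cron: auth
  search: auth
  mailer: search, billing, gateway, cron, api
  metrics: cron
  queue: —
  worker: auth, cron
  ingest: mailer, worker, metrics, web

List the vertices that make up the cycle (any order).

DFS with gray/black marking from gateway:
gateway gray
  cron gray
    auth gray
    auth black
  cron black
  queue gray
  queue black
  gateway→auth: auth black — skip
  ingest gray
    mailer gray
      search gray
        search→auth: auth black — skip
      search black
      billing gray
        billing→cron: cron black — skip
        worker gray
          worker→auth: auth black — skip
          worker→cron: cron black — skip
        worker black
        api gray
          api→worker: worker black — skip
          api→auth: auth black — skip
          api→cron: cron black — skip
        api black
      billing black
      mailer→gateway: gateway is gray → back edge
Back edge closes the cycle gateway → ingest → mailer → gateway; its vertices are {ingest, mailer, gateway}.

ingest, mailer, gateway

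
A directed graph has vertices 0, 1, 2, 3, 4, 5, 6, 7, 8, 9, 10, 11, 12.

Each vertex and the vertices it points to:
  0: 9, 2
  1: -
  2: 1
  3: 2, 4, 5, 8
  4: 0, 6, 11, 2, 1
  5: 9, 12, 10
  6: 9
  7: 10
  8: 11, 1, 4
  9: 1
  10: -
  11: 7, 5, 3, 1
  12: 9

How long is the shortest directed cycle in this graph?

3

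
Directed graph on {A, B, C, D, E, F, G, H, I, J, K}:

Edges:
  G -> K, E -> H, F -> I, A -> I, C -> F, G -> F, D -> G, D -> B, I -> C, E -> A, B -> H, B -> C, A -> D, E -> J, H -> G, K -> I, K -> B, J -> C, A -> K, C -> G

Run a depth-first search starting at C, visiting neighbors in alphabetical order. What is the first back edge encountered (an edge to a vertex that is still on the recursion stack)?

DFS from C (visiting neighbors in alphabetical order); mark gray on enter, black on exit:
C gray
  F gray
    I gray
      I→C: C is gray → back edge
First back edge: I → C.

I→C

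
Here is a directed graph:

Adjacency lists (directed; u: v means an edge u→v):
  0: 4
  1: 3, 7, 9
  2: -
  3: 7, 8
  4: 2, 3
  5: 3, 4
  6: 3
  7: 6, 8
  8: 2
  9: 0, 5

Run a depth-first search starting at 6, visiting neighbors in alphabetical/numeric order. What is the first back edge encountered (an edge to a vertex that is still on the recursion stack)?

7→6

DFS from 6 (visiting neighbors in alphabetical/numeric order); mark gray on enter, black on exit:
6 gray
  3 gray
    7 gray
      7→6: 6 is gray → back edge
First back edge: 7 → 6.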